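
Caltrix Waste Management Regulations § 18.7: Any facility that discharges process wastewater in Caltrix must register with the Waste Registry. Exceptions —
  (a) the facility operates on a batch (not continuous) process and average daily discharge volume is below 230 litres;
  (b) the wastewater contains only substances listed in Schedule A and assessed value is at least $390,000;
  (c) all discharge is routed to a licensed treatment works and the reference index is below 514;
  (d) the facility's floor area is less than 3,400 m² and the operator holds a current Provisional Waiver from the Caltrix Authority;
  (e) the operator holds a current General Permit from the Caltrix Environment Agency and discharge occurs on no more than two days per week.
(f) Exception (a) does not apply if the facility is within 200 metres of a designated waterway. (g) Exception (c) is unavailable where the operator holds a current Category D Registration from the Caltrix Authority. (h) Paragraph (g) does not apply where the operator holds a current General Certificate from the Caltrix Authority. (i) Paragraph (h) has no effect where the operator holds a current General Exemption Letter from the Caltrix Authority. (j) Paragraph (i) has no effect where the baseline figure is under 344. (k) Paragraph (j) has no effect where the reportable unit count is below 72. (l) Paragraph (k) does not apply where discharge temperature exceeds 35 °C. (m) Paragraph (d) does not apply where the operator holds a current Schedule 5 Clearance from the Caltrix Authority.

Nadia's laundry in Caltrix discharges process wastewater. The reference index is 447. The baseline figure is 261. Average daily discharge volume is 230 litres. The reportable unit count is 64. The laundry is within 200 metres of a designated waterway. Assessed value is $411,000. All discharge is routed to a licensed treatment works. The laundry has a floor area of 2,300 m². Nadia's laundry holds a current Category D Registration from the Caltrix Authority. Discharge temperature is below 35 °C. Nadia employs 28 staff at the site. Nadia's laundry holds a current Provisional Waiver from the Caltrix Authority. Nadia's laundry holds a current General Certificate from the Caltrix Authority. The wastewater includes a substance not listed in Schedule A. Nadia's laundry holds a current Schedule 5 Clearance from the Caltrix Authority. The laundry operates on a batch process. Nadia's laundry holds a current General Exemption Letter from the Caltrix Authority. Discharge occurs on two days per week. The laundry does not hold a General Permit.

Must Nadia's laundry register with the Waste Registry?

Yes — Nadia's laundry must register with the Waste Registry.

Exception (a) requires that average daily discharge volume is below 230 litres; but average daily discharge volume is 230 litres, not below 230 litres, so (a) is unavailable.
Exception (b) does not apply: the wastewater includes a non-Schedule-A substance.
Exception (c)'s conditions are all satisfied: discharge is routed to a licensed treatment works; the reference index is 447, below the 514 limit. But: (g) is engaged — a current Category D Registration is held. (h) would limit (g) — a current General Certificate is held — but (i) sets (h) aside: (i) operates against (h): a current General Exemption Letter is held. (j) would limit (i) — the baseline figure is 261, under the 344 limit — but (k) sets (j) aside: (k) is triggered — the reportable unit count is 64, below the 72 limit. (l) is not triggered (discharge temperature is below 35 °C), so (k) stands. (c) is therefore removed.
Exception (d) is satisfied on its face — the facility's floor area is 2,300 m², less than the 3,400 m² limit; a current Provisional Waiver is held. But: (m) is triggered — a current Schedule 5 Clearance is held. (d) is therefore removed.
Exception (e) does not apply: no General Permit is held.
No exception is made out. Nadia's laundry falls within the general rule.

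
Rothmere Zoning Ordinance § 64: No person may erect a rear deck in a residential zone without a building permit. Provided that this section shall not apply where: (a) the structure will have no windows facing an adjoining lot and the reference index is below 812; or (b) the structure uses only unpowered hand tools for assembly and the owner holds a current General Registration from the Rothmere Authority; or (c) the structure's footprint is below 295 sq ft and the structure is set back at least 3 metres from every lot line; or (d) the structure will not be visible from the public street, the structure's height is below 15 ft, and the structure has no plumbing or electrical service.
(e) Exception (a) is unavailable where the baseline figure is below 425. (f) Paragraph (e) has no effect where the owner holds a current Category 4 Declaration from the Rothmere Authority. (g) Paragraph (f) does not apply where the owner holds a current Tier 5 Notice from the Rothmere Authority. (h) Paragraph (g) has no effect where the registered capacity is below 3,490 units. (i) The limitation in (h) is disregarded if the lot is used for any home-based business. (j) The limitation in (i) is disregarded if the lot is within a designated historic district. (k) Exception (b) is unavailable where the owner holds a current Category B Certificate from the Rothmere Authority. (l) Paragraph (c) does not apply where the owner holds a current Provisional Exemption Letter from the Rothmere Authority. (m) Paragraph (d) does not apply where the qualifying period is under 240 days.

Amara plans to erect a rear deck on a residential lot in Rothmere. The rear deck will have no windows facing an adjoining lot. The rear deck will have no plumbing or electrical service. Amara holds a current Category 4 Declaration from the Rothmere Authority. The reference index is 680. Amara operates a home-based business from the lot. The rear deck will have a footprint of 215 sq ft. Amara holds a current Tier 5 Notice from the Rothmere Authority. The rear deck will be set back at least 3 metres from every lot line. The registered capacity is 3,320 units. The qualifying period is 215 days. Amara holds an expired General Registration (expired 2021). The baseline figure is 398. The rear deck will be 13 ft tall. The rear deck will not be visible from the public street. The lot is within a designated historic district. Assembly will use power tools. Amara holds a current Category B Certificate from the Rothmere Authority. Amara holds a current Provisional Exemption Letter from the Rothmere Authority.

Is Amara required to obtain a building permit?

Exception (a) is satisfied on its face — no windows face an adjoining lot; the reference index is 680, below the 812 limit. As to paragraphs (e)–(j): (e) would limit (a) — the baseline figure is 398, below the 425 limit — but (f) sets (e) aside: (f) is triggered — a current Category 4 Declaration is held. (g) is engaged (a current Tier 5 Notice is held), but is displaced by (h): (h) operates against (g): the registered capacity is 3,320 units, below the 3,490 units limit. (i) operates (a home-based business operates on the lot), but is overridden by (j): (j) operates against (i): the lot is in a historic district. So (a) applies.
Exception (b) fails — assembly uses power tools.
Exception (c)'s conditions are all satisfied: the structure's footprint is 215 sq ft, below the 295 sq ft limit; the setback is at least 3 m on every side. But applying paragraph (l): (l) operates against (c): a current Provisional Exemption Letter is held. Exception (c) does not apply.
Exception (d)'s conditions are all satisfied: the structure will not be visible from the street; the structure's height is 13 ft, below the 15 ft limit; there is no plumbing or electrical service. However, paragraph (m) must be considered: (m) operates against (d): the qualifying period is 215 days, under the 240 days limit. So (d) is unavailable.

No — exception (a) applies; Amara does not need a building permit.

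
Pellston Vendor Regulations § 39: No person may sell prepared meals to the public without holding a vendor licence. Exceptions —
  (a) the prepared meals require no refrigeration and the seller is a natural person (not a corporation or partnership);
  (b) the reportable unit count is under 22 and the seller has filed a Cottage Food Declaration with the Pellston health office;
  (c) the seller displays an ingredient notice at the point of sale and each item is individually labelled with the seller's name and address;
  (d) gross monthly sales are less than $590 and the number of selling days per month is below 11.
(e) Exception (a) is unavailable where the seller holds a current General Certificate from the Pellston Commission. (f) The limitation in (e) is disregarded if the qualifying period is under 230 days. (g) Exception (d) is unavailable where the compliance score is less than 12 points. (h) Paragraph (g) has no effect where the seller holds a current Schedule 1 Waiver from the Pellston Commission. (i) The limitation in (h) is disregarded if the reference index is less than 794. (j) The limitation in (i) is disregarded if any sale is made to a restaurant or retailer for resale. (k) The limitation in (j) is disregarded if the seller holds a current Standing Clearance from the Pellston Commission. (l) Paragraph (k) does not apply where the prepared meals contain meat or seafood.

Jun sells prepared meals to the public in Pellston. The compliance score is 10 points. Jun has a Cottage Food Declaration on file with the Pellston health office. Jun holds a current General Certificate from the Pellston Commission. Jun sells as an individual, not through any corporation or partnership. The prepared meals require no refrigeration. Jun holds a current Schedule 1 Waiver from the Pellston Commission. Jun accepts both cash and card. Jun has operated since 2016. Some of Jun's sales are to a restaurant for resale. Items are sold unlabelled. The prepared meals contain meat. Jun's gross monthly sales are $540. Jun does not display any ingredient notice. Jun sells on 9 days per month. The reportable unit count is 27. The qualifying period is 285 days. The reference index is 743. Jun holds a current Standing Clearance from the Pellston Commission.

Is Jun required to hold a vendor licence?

Exception (a) is satisfied on its face — the prepared meals are shelf-stable; the seller is a natural person. But: (e) is triggered — a current General Certificate is held. (f), which would lift (e), is not engaged — the qualifying period is 285 days, not under 230 days. (a) is therefore removed.
Exception (b) fails — the reportable unit count is 27, not under 22.
Exception (c) does not apply: no ingredient notice is displayed.
Exception (d): gross monthly sales are $540, less than the $590 limit; the number of selling days per month is 9, below the 11 limit — every condition holds. As to paragraphs (g)–(l): (g) would limit (d) — the compliance score is 10 points, less than the 12 points limit — but (h) sets (g) aside: (h) applies — a current Schedule 1 Waiver is held. (i) would limit (h) — the reference index is 743, less than the 794 limit — but (j) sets (i) aside: (j) operates against (i): some sales are to a restaurant for resale. (k) would limit (j) — a current Standing Clearance is held — but (l) sets (k) aside: (l) operates — the prepared meals contain meat. So (d) applies.

No — exception (d) applies; Jun is not required to hold a vendor licence.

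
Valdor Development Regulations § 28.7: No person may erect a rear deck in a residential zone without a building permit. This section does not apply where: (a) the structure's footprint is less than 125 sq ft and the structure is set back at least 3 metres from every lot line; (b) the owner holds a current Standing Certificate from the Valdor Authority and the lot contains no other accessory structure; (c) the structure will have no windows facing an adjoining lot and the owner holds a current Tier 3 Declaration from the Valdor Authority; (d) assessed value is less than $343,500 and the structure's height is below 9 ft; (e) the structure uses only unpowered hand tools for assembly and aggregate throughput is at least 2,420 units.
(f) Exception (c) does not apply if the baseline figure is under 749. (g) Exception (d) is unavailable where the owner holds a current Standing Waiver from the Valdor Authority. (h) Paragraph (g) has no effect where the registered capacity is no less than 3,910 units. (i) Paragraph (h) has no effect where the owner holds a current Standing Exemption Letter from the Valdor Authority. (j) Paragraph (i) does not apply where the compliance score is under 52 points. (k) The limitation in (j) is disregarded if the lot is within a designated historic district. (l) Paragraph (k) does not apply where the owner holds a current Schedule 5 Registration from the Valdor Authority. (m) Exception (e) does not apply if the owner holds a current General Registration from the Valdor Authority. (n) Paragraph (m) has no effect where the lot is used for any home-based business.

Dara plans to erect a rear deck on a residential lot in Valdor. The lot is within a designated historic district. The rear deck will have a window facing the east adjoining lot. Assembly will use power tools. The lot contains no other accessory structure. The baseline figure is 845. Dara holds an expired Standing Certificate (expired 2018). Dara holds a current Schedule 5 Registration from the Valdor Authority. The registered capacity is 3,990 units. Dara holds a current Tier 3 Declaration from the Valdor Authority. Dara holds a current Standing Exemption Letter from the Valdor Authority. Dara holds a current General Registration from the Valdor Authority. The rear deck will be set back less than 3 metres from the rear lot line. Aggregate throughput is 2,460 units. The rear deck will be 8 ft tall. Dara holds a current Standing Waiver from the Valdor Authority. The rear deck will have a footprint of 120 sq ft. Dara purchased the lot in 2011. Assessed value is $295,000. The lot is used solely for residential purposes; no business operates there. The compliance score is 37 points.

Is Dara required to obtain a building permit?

No — exception (d) applies; Dara does not need a building permit.

Exception (a) does not apply: the rear setback is under 3 m.
Exception (b) requires that the owner holds a current Standing Certificate from the Valdor Authority; but there is no Standing Certificate in force, so (b) is unavailable.
Exception (c) requires that the structure will have no windows facing an adjoining lot; but a window faces an adjoining lot, so (c) is unavailable.
All of (d)'s requirements are met (assessed value is $295,000, less than the $343,500 limit; the structure's height is 8 ft, below the 9 ft limit). As to paragraphs (g)–(l): (g) would limit (d) — a current Standing Waiver is held — but (h) sets (g) aside: (h) operates against (g): the registered capacity is 3,990 units, meeting the 3,910 units threshold. (i) would limit (h) — a current Standing Exemption Letter is held — but (j) sets (i) aside: (j) operates against (i): the compliance score is 37 points, under the 52 points limit. (k) would limit (j) — the lot is in a historic district — but (l) sets (k) aside: (l) operates against (k): a current Schedule 5 Registration is held. (d) remains available.
Exception (e) does not apply: assembly uses power tools.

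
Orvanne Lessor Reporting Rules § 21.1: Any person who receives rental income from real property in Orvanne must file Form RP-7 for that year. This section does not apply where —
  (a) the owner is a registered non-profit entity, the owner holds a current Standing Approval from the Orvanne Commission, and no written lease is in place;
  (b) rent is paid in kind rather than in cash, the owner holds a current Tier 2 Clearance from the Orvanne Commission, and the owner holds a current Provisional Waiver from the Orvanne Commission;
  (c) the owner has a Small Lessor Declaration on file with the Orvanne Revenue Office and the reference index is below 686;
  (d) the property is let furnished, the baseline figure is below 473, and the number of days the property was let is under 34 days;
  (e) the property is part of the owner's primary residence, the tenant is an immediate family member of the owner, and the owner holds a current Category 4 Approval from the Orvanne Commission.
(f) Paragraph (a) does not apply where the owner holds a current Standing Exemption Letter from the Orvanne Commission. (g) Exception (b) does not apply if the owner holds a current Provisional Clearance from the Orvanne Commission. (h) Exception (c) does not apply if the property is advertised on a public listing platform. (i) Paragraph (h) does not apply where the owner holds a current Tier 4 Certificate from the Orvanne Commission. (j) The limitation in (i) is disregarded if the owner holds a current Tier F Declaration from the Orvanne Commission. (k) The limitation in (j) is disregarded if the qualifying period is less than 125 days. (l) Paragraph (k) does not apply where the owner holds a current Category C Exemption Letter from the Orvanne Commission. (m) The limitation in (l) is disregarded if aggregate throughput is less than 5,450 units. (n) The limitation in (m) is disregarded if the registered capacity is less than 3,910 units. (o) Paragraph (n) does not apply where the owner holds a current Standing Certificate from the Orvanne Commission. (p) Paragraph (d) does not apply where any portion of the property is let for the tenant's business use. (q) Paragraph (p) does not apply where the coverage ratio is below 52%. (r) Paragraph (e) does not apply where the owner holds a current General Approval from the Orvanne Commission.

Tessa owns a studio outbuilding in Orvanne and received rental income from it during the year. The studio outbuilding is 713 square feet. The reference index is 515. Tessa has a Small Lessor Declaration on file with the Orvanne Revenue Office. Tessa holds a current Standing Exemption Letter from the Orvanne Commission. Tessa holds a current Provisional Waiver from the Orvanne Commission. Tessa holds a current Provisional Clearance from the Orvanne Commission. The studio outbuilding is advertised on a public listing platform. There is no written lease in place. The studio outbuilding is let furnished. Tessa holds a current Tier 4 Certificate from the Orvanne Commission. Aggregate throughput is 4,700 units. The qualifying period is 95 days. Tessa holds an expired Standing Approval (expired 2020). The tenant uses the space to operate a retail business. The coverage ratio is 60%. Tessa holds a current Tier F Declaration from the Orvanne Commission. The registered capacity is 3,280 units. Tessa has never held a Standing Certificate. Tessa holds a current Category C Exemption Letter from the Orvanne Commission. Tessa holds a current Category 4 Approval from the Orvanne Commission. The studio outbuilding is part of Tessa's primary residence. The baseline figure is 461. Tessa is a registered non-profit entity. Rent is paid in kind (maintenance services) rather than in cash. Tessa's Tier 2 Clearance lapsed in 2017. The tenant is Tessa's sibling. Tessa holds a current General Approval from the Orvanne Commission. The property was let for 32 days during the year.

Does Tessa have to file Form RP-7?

Yes — Tessa must file Form RP-7.

Exception (a) does not apply: there is no Standing Approval in force.
Exception (b) requires that the owner holds a current Tier 2 Clearance from the Orvanne Commission; but the Tier 2 Clearance is not current, so (b) is unavailable.
Exception (c) is satisfied on its face — a Small Lessor Declaration is on file; the reference index is 515, below the 686 limit. However, paragraphs (h)–(o) must be considered: (h) operates — the property is publicly advertised. (i) is triggered (a current Tier 4 Certificate is held), but is itself disapplied by (j): (j) is triggered — a current Tier F Declaration is held. (k) would limit (j) — the qualifying period is 95 days, less than the 125 days limit — but (l) sets (k) aside: (l) is triggered — a current Category C Exemption Letter is held. (m) is engaged (aggregate throughput is 4,700 units, less than the 5,450 units limit), but is set aside by (n): (n) is engaged — the registered capacity is 3,280 units, less than the 3,910 units limit. (o) is not triggered (there is no Standing Certificate in force), so (n) stands. (c) is therefore removed.
Exception (d) is satisfied on its face — the property is let furnished; the baseline figure is 461, below the 473 limit; the number of days the property was let is 32 days, under the 34 days limit. But: (p) operates against (d): the space is let for business use. (q), which would lift (p), is not triggered — the coverage ratio is 60%, not below 52%. So (d) is unavailable.
Exception (e): the studio outbuilding is part of the primary residence; the tenant is an immediate family member; a current Category 4 Approval is held — every condition holds. But applying paragraph (r): (r) applies — a current General Approval is held. (e) is therefore removed.
No exception displaces § 21.1.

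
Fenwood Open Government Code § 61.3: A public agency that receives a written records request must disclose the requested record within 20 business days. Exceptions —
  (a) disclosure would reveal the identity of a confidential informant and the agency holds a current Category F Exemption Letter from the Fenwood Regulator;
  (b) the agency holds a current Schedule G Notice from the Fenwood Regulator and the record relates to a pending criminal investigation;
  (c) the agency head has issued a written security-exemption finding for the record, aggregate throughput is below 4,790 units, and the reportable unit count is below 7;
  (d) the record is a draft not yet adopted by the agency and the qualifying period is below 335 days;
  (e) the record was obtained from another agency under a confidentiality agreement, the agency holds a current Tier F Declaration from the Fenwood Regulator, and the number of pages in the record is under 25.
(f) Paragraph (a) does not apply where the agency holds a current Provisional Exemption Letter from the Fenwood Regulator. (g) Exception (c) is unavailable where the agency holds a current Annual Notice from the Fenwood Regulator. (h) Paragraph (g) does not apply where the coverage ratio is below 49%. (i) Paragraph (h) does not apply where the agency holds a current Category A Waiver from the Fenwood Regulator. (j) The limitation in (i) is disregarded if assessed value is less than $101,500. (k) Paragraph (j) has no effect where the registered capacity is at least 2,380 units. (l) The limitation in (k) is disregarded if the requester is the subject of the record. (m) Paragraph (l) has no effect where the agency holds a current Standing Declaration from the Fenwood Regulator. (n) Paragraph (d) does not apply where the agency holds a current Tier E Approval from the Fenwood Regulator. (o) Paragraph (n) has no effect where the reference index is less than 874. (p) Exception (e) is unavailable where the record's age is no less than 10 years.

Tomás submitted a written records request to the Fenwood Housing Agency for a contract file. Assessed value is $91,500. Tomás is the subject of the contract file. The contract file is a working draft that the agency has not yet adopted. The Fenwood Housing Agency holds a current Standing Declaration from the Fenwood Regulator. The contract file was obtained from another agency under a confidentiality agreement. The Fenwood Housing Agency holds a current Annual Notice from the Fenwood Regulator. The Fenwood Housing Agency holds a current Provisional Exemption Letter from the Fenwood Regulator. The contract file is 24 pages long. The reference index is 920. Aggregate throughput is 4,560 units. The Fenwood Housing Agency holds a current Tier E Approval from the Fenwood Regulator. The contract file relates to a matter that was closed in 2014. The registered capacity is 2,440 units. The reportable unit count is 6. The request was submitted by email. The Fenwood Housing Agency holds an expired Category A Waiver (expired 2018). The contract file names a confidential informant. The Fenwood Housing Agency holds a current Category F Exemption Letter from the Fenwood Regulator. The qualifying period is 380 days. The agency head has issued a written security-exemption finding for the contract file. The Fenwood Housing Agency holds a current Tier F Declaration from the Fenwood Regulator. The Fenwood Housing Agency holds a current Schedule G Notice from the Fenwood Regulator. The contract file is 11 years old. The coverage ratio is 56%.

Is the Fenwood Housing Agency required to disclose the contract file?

All of (a)'s requirements are met (the contract file names a confidential informant; a current Category F Exemption Letter is held). But: (f) operates against (a): a current Provisional Exemption Letter is held. So (a) is unavailable.
Exception (b) requires that the record relates to a pending criminal investigation; but the contract file relates to a closed matter, so (b) is unavailable.
Exception (c): a written security-exemption finding has been issued; aggregate throughput is 4,560 units, below the 4,790 units limit; the reportable unit count is 6, below the 7 limit — every condition holds. But applying paragraphs (g)–(m): (g) is triggered — a current Annual Notice is held. (h) is not triggered (the coverage ratio is 56%, not below 49%), so (g) stands. So (c) is unavailable.
Exception (d) fails — the qualifying period is 380 days, not below 335 days.
All of (e)'s requirements are met (the contract file was obtained under a confidentiality agreement; a current Tier F Declaration is held; the number of pages in the record is 24, under the 25 limit). But applying paragraph (p): (p) operates — the record's age is 11 years, meeting the 10 years threshold. (e) is therefore removed.
No exception is made out. the Fenwood Housing Agency falls within the general rule.

Yes — the Fenwood Housing Agency must disclose the contract file.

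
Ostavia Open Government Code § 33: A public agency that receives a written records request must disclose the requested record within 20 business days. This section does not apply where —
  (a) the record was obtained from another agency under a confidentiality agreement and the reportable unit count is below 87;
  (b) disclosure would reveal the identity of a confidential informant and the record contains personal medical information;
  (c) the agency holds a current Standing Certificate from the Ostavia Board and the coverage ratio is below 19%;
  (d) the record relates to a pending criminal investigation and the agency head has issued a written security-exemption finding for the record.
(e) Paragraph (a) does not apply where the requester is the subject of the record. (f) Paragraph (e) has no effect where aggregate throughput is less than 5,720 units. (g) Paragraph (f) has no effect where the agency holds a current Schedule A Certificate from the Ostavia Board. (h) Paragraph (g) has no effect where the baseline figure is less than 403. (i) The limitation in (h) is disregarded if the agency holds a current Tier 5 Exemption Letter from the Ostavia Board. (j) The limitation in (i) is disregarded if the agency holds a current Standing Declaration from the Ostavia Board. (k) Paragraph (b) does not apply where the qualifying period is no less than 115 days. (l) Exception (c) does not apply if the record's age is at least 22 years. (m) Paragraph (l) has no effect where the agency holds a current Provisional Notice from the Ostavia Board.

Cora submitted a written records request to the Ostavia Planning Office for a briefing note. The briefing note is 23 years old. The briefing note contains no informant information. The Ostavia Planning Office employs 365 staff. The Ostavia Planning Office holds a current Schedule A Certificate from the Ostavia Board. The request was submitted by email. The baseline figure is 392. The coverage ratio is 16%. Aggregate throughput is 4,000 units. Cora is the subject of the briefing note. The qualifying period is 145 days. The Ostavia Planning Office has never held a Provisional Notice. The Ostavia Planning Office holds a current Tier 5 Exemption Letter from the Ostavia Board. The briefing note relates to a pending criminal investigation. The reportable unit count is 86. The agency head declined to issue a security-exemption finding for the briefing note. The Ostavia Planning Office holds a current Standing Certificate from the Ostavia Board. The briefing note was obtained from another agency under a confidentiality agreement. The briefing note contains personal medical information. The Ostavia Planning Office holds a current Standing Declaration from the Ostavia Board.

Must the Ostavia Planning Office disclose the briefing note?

All of (a)'s requirements are met (the briefing note was obtained under a confidentiality agreement; the reportable unit count is 86, below the 87 limit). Considering the limiting provisions: (e) is engaged (Cora is the subject of the briefing note), but is displaced by (f): (f) operates against (e): aggregate throughput is 4,000 units, less than the 5,720 units limit. (g) is triggered (a current Schedule A Certificate is held), but is overridden by (h): (h) is engaged — the baseline figure is 392, less than the 403 limit. (i) would limit (h) — a current Tier 5 Exemption Letter is held — but (j) sets (i) aside: (j) applies — a current Standing Declaration is held. So (a) applies.
Exception (b) does not apply: the briefing note contains no informant information.
Exception (c) is satisfied on its face — a current Standing Certificate is held; the coverage ratio is 16%, below the 19% limit. Turning to paragraphs (l)–(m): (l) is engaged — the record's age is 23 years, meeting the 22 years threshold. (m) is not engaged (the Provisional Notice is not current), so (l) stands. Exception (c) does not apply.
Exception (d) does not apply: the agency head declined to issue a security-exemption finding.

No — exception (a) applies; the Ostavia Planning Office is not required to disclose the briefing note.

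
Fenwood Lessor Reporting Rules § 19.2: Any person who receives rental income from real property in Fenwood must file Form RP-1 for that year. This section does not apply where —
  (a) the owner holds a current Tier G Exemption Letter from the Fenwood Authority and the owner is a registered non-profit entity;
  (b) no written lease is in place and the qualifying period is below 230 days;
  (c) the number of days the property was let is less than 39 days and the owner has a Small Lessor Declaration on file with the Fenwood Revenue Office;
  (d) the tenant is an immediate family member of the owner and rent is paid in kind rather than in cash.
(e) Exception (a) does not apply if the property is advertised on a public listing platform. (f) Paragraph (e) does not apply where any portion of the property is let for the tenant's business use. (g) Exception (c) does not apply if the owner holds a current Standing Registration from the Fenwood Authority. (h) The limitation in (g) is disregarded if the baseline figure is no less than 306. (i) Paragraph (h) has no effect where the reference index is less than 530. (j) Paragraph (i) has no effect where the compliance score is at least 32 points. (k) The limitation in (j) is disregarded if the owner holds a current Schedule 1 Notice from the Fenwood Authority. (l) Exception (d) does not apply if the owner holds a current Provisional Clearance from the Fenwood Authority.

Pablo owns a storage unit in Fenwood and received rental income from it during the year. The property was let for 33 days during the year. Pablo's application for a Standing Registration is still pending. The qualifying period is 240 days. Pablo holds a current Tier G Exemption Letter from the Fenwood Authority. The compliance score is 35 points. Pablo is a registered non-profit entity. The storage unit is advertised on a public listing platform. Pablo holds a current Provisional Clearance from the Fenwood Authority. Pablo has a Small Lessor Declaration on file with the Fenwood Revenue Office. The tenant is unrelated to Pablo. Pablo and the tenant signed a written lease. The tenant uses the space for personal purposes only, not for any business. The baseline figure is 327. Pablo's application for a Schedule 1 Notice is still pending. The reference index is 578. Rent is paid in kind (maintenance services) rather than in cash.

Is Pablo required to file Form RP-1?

Exception (a): a current Tier G Exemption Letter is held; Pablo is a registered non-profit — every condition holds. But applying paragraphs (e)–(f): (e) is engaged — the property is publicly advertised. (f) does not operate here (the space is used for personal purposes only), so (e) stands. Exception (a) does not apply.
Exception (b) requires that no written lease is in place; but a written lease is in place, so (b) is unavailable.
Exception (c)'s conditions are all satisfied: the number of days the property was let is 33 days, less than the 39 days limit; a Small Lessor Declaration is on file. Under paragraphs (g)–(k): (g), which would limit (c), is not engaged: the Standing Registration is not current. Exception (c) stands.
Exception (d) does not apply: the tenant is unrelated to the owner.

No — exception (c) applies; Pablo is not required to file Form RP-1.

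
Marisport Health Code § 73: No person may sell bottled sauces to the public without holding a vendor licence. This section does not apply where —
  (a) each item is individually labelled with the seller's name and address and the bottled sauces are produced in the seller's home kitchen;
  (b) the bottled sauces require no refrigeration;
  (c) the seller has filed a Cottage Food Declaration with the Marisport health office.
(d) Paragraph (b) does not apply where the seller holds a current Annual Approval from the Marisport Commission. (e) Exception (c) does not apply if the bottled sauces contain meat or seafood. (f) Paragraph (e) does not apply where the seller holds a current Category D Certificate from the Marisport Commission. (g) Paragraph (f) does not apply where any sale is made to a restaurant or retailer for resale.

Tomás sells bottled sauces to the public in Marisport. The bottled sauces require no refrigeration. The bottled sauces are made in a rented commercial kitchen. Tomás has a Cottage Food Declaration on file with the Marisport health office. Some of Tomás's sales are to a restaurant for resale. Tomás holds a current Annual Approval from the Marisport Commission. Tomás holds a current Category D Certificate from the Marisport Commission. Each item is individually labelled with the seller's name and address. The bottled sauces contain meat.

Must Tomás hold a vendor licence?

Yes — Tomás must hold a vendor licence.

Exception (a) fails — the bottled sauces are made in a commercial kitchen, not a home kitchen.
Exception (b) is satisfied on its face — the bottled sauces are shelf-stable. Turning to paragraph (d): (d) is triggered — a current Annual Approval is held. So (b) is unavailable.
Exception (c)'s conditions are all satisfied: a Cottage Food Declaration is on file. However, paragraphs (e)–(g) must be considered: (e) operates against (c): the bottled sauces contain meat. (f) would limit (e) — a current Category D Certificate is held — but (g) sets (f) aside: (g) operates against (f): some sales are to a restaurant for resale. (c) is therefore removed.
No exception applies. The general rule governs.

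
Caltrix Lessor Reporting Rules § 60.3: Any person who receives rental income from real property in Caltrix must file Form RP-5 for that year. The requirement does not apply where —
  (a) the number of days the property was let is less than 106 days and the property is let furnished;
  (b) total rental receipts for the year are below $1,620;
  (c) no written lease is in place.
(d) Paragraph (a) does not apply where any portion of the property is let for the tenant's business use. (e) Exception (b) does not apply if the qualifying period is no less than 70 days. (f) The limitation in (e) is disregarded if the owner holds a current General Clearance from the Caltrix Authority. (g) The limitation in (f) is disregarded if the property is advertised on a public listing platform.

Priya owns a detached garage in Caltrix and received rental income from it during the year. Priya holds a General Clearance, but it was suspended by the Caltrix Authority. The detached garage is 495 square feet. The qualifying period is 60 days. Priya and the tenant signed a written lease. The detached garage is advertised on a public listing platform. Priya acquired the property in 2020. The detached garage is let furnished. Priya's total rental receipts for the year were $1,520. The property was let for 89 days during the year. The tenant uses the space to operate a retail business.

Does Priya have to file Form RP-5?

All of (a)'s requirements are met (the number of days the property was let is 89 days, less than the 106 days limit; the property is let furnished). Turning to paragraph (d): (d) operates against (a): the space is let for business use. Exception (a) does not apply.
Exception (b): total rental receipts for the year are $1,520, below the $1,620 limit — every condition holds. Applying paragraphs (e)–(g): (e) is not triggered — the qualifying period is 60 days, short of 70 days. So (b) applies.
Exception (c) does not apply: a written lease is in place.

No — exception (b) applies; Priya is not required to file Form RP-5.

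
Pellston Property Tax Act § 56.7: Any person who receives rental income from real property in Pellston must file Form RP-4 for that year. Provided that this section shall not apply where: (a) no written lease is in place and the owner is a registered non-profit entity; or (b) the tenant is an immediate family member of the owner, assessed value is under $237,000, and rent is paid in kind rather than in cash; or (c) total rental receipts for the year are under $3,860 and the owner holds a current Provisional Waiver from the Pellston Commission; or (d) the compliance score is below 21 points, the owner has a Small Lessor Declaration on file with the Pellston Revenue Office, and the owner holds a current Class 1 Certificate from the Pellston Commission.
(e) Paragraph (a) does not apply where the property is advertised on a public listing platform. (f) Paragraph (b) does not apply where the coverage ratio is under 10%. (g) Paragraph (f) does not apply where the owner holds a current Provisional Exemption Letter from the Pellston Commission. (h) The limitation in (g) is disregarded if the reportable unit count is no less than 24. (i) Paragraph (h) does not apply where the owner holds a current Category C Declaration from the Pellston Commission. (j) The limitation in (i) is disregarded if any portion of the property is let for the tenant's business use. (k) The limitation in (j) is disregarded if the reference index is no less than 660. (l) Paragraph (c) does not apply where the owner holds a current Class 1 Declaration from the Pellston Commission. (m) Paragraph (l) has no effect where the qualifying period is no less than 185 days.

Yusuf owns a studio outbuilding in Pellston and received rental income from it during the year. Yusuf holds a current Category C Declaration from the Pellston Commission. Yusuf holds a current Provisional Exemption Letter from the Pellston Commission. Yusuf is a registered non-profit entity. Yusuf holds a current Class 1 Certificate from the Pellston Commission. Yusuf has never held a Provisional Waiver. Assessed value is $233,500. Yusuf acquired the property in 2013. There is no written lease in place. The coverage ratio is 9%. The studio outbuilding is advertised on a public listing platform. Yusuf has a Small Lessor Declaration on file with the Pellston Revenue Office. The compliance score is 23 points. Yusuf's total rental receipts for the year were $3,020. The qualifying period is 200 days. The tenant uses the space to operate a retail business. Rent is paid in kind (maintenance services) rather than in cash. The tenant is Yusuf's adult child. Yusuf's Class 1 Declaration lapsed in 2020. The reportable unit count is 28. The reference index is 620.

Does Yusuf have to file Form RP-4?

Exception (a): there is no written lease; Yusuf is a registered non-profit — every condition holds. Turning to paragraph (e): (e) operates against (a): the property is publicly advertised. So (a) is unavailable.
Exception (b): the tenant is an immediate family member; assessed value is $233,500, under the $237,000 limit; rent is paid in kind — every condition holds. But: (f) operates against (b): the coverage ratio is 9%, under the 10% limit. (g) is triggered (a current Provisional Exemption Letter is held), but is set aside by (h): (h) operates against (g): the reportable unit count is 28, meeting the 24 threshold. (i) operates (a current Category C Declaration is held), but is displaced by (j): (j) operates against (i): the space is let for business use. (k) is not triggered (the reference index is 620, short of 660), so (j) stands. Exception (b) does not apply.
Exception (c) does not apply: the Provisional Waiver is not current.
Exception (d) requires that the compliance score is below 21 points; but the compliance score is 23 points, not below 21 points, so (d) is unavailable.
No exception is made out. Yusuf falls within the general rule.

Yes — Yusuf must file Form RP-4.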